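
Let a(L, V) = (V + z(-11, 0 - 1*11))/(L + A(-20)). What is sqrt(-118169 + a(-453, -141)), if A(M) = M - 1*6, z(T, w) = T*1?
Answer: I*sqrt(27112740721)/479 ≈ 343.76*I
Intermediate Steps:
z(T, w) = T
A(M) = -6 + M (A(M) = M - 6 = -6 + M)
a(L, V) = (-11 + V)/(-26 + L) (a(L, V) = (V - 11)/(L + (-6 - 20)) = (-11 + V)/(L - 26) = (-11 + V)/(-26 + L))
sqrt(-118169 + a(-453, -141)) = sqrt(-118169 + (-11 - 141)/(-26 - 453)) = sqrt(-118169 - 152/(-479)) = sqrt(-118169 - 1/479*(-152)) = sqrt(-118169 + 152/479) = sqrt(-56602799/479) = I*sqrt(27112740721)/479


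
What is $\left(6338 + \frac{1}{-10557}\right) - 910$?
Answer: $\frac{57303395}{10557} \approx 5428.0$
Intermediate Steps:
$\left(6338 + \frac{1}{-10557}\right) - 910 = \left(6338 - \frac{1}{10557}\right) - 910 = \frac{66910265}{10557} - 910 = \frac{57303395}{10557}$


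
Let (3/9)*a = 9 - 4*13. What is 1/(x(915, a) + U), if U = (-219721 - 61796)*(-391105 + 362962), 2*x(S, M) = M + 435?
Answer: 1/7922733084 ≈ 1.2622e-10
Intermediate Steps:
a = -129 (a = 3*(9 - 4*13) = 3*(9 - 52) = 3*(-43) = -129)
x(S, M) = 435/2 + M/2 (x(S, M) = (M + 435)/2 = (435 + M)/2 = 435/2 + M/2)
U = 7922732931 (U = -281517*(-28143) = 7922732931)
1/(x(915, a) + U) = 1/((435/2 + (1/2)*(-129)) + 7922732931) = 1/((435/2 - 129/2) + 7922732931) = 1/(153 + 7922732931) = 1/7922733084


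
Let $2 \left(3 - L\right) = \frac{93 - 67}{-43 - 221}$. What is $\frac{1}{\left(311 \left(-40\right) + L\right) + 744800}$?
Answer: $\frac{264}{193343845} \approx 1.3654 \cdot 10^{-6}$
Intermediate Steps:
$L = \frac{805}{264}$ ($L = 3 - \frac{\left(93 - 67\right) \frac{1}{-43 - 221}}{2} = 3 - \frac{26 \frac{1}{-264}}{2} = 3 - \frac{26 \left(- \frac{1}{264}\right)}{2} = 3 - - \frac{13}{264} = 3 + \frac{13}{264} = \frac{805}{264} \approx 3.0492$)
$\frac{1}{\left(311 \left(-40\right) + L\right) + 744800} = \frac{1}{\left(311 \left(-40\right) + \frac{805}{264}\right) + 744800} = \frac{1}{\left(-12440 + \frac{805}{264}\right) + 744800} = \frac{1}{- \frac{3283355}{264} + 744800} = \frac{1}{\frac{193343845}{264}} = \frac{264}{193343845}$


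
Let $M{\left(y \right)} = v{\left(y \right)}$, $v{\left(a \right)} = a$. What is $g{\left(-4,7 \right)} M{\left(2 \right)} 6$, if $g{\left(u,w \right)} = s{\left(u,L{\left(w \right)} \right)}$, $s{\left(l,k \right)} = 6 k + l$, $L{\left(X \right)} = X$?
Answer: $456$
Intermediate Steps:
$s{\left(l,k \right)} = l + 6 k$
$M{\left(y \right)} = y$
$g{\left(u,w \right)} = u + 6 w$
$g{\left(-4,7 \right)} M{\left(2 \right)} 6 = \left(-4 + 6 \cdot 7\right) 2 \cdot 6 = \left(-4 + 42\right) 2 \cdot 6 = 38 \cdot 2 \cdot 6 = 76 \cdot 6 = 456$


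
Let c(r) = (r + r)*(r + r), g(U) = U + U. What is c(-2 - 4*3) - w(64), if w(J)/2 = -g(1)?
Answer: 788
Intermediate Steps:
g(U) = 2*U
c(r) = 4*r² (c(r) = (2*r)*(2*r) = 4*r²)
w(J) = -4 (w(J) = 2*(-2) = -4)
c(-2 - 4*3) - w(64) = 4*(-2 - 4*3)² - 1*(-4) = 4*(-2 - 12)² + 4 = 4*(-14)² + 4 = 4*196 + 4 = 784 + 4 = 788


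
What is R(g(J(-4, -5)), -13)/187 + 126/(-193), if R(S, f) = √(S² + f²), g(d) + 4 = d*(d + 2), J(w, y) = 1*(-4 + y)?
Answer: -126/193 + 5*√146/187 ≈ -0.32977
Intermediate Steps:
J(w, y) = -4 + y
g(d) = -4 + d*(2 + d) (g(d) = -4 + d*(d + 2) = -4 + d*(2 + d))
R(g(J(-4, -5)), -13)/187 + 126/(-193) = √((-4 + (-4 - 5)² + 2*(-4 - 5))² + (-13)²)/187 + 126/(-193) = √((-4 + (-9)² + 2*(-9))² + 169)*(1/187) + 126*(-1/193) = √((-4 + 81 - 18)² + 169)*(1/187) - 126/193 = √(59² + 169)*(1/187) - 126/193 = √(3481 + 169)*(1/187) - 126/193 = √3650*(1/187) - 126/193 = (5*√146)*(1/187) - 126/193 = 5*√146/187 - 126/193 = -126/193 + 5*√146/187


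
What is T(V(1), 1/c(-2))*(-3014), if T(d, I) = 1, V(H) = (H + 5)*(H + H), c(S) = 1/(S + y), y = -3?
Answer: -3014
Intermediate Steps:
c(S) = 1/(-3 + S) (c(S) = 1/(S - 3) = 1/(-3 + S))
V(H) = 2*H*(5 + H) (V(H) = (5 + H)*(2*H) = 2*H*(5 + H))
T(V(1), 1/c(-2))*(-3014) = 1*(-3014) = -3014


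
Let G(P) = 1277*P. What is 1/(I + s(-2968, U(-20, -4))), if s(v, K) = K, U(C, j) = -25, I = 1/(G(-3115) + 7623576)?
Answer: -3645721/91143024 ≈ -0.040000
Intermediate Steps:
I = 1/3645721 (I = 1/(1277*(-3115) + 7623576) = 1/(-3977855 + 7623576) = 1/3645721 ≈ 2.7429e-7)
1/(I + s(-2968, U(-20, -4))) = 1/(1/3645721 - 25) = 1/(-91143024/3645721) = -3645721/91143024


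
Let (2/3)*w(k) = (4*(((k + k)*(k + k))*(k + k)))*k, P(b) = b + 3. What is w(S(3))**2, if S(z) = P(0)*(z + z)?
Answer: 25389989167104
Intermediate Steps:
P(b) = 3 + b
S(z) = 6*z (S(z) = (3 + 0)*(z + z) = 3*(2*z) = 6*z)
w(k) = 48*k**4 (w(k) = 3*((4*(((k + k)*(k + k))*(k + k)))*k)/2 = 3*((4*(((2*k)*(2*k))*(2*k)))*k)/2 = 3*((4*((4*k**2)*(2*k)))*k)/2 = 3*((4*(8*k**3))*k)/2 = 3*((32*k**3)*k)/2 = 3*(32*k**4)/2 = 48*k**4)
w(S(3))**2 = (48*(6*3)**4)**2 = (48*18**4)**2 = (48*104976)**2 = 5038848**2 = 25389989167104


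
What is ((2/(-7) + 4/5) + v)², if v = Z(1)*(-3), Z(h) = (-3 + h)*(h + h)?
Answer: 191844/1225 ≈ 156.61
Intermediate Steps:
Z(h) = 2*h*(-3 + h) (Z(h) = (-3 + h)*(2*h) = 2*h*(-3 + h))
v = 12 (v = (2*1*(-3 + 1))*(-3) = (2*1*(-2))*(-3) = -4*(-3) = 12)
((2/(-7) + 4/5) + v)² = ((2/(-7) + 4/5) + 12)² = ((2*(-⅐) + 4*(⅕)) + 12)² = ((-2/7 + ⅘) + 12)² = (18/35 + 12)² = (438/35)² = 191844/1225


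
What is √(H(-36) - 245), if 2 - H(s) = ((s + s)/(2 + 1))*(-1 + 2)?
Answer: I*√219 ≈ 14.799*I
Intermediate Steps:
H(s) = 2 - 2*s/3 (H(s) = 2 - (s + s)/(2 + 1)*(-1 + 2) = 2 - (2*s)/3 = 2 - (2*s)*(⅓) = 2 - 2*s/3)
√(H(-36) - 245) = √((2 - ⅔*(-36)) - 245) = √((2 + 24) - 245) = √(26 - 245) = √(-219) = I*√219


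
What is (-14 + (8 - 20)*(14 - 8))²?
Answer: 7396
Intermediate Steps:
(-14 + (8 - 20)*(14 - 8))² = (-14 - 12*6)² = (-14 - 72)² = (-86)² = 7396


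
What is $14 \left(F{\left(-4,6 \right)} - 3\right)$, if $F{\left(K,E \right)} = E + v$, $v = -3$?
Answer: $0$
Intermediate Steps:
$F{\left(K,E \right)} = -3 + E$ ($F{\left(K,E \right)} = E - 3 = -3 + E$)
$14 \left(F{\left(-4,6 \right)} - 3\right) = 14 \left(\left(-3 + 6\right) - 3\right) = 14 \left(3 - 3\right) = 14 \cdot 0 = 0$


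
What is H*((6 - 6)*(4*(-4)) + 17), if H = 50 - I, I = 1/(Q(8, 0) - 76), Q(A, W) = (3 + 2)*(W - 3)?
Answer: 77367/91 ≈ 850.19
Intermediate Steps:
Q(A, W) = -15 + 5*W (Q(A, W) = 5*(-3 + W) = -15 + 5*W)
I = -1/91 (I = 1/((-15 + 5*0) - 76) = 1/((-15 + 0) - 76) = 1/(-15 - 76) = 1/(-91) = -1/91 ≈ -0.010989)
H = 4551/91 (H = 50 - 1*(-1/91) = 50 + 1/91 = 4551/91 ≈ 50.011)
H*((6 - 6)*(4*(-4)) + 17) = 4551*((6 - 6)*(4*(-4)) + 17)/91 = 4551*(0*(-16) + 17)/91 = 4551*(0 + 17)/91 = (4551/91)*17 = 77367/91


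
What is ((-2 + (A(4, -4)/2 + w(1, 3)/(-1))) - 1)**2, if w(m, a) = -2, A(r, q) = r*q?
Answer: 81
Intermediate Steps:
A(r, q) = q*r
((-2 + (A(4, -4)/2 + w(1, 3)/(-1))) - 1)**2 = ((-2 + (-4*4/2 - 2/(-1))) - 1)**2 = ((-2 + (-16*1/2 - 2*(-1))) - 1)**2 = ((-2 + (-8 + 2)) - 1)**2 = ((-2 - 6) - 1)**2 = (-8 - 1)**2 = (-9)**2 = 81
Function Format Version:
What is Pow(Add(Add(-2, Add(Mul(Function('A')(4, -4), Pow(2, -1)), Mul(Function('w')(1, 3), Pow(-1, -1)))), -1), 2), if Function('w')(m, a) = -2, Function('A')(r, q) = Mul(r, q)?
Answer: 81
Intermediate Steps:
Function('A')(r, q) = Mul(q, r)
Pow(Add(Add(-2, Add(Mul(Function('A')(4, -4), Pow(2, -1)), Mul(Function('w')(1, 3), Pow(-1, -1)))), -1), 2) = Pow(Add(Add(-2, Add(Mul(Mul(-4, 4), Pow(2, -1)), Mul(-2, Pow(-1, -1)))), -1), 2) = Pow(Add(Add(-2, Add(Mul(-16, Rational(1, 2)), Mul(-2, -1))), -1), 2) = Pow(Add(Add(-2, Add(-8, 2)), -1), 2) = Pow(Add(Add(-2, -6), -1), 2) = Pow(Add(-8, -1), 2) = Pow(-9, 2) = 81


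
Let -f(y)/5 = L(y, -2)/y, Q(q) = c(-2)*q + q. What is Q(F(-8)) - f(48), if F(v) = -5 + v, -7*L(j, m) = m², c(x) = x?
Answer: 1087/84 ≈ 12.940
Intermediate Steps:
L(j, m) = -m²/7
Q(q) = -q (Q(q) = -2*q + q = -q)
f(y) = 20/(7*y) (f(y) = -5*(-⅐*(-2)²)/y = -5*(-⅐*4)/y = -(-20)/(7*y) = 20/(7*y))
Q(F(-8)) - f(48) = -(-5 - 8) - 20/(7*48) = -1*(-13) - 20/(7*48) = 13 - 1*5/84 = 13 - 5/84 = 1087/84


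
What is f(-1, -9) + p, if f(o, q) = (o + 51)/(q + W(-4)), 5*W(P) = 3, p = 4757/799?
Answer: 22/16779 ≈ 0.0013112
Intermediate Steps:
p = 4757/799 (p = 4757*(1/799) = 4757/799 ≈ 5.9537)
W(P) = 3/5 (W(P) = (1/5)*3 = 3/5)
f(o, q) = (51 + o)/(3/5 + q) (f(o, q) = (o + 51)/(q + 3/5) = (51 + o)/(3/5 + q))
f(-1, -9) + p = 5*(51 - 1)/(3 + 5*(-9)) + 4757/799 = 5*50/(3 - 45) + 4757/799 = 5*50/(-42) + 4757/799 = 5*(-1/42)*50 + 4757/799 = -125/21 + 4757/799 = 22/16779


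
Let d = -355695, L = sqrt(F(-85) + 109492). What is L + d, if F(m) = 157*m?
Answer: -355695 + 9*sqrt(1187) ≈ -3.5539e+5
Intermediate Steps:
L = 9*sqrt(1187) (L = sqrt(157*(-85) + 109492) = sqrt(-13345 + 109492) = sqrt(96147) = 9*sqrt(1187) ≈ 310.08)
L + d = 9*sqrt(1187) - 355695 = -355695 + 9*sqrt(1187)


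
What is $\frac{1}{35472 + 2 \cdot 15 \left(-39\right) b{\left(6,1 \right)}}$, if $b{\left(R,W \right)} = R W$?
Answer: $\frac{1}{28452} \approx 3.5147 \cdot 10^{-5}$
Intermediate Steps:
$\frac{1}{35472 + 2 \cdot 15 \left(-39\right) b{\left(6,1 \right)}} = \frac{1}{35472 + 2 \cdot 15 \left(-39\right) 6 \cdot 1} = \frac{1}{35472 + 30 \left(-39\right) 6} = \frac{1}{35472 - 7020} = \frac{1}{28452}$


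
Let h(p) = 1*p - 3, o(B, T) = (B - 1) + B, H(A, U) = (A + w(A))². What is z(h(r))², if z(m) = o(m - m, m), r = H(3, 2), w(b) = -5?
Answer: 1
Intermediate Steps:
H(A, U) = (-5 + A)² (H(A, U) = (A - 5)² = (-5 + A)²)
o(B, T) = -1 + 2*B (o(B, T) = (-1 + B) + B = -1 + 2*B)
r = 4 (r = (-5 + 3)² = (-2)² = 4)
h(p) = -3 + p (h(p) = p - 3 = -3 + p)
z(m) = -1 (z(m) = -1 + 2*(m - m) = -1 + 2*0 = -1 + 0 = -1)
z(h(r))² = (-1)² = 1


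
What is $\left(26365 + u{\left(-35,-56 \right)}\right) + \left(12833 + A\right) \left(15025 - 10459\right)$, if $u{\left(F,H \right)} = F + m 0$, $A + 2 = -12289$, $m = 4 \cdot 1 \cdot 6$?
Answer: $2501102$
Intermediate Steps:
$m = 24$ ($m = 4 \cdot 6 = 24$)
$A = -12291$ ($A = -2 - 12289 = -12291$)
$u{\left(F,H \right)} = F$ ($u{\left(F,H \right)} = F + 24 \cdot 0 = F + 0 = F$)
$\left(26365 + u{\left(-35,-56 \right)}\right) + \left(12833 + A\right) \left(15025 - 10459\right) = \left(26365 - 35\right) + \left(12833 - 12291\right) \left(15025 - 10459\right) = 26330 + 542 \cdot 4566 = 26330 + 2474772 = 2501102$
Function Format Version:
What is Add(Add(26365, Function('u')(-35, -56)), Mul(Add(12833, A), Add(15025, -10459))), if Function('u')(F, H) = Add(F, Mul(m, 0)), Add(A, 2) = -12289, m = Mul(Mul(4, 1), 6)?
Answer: 2501102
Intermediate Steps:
m = 24 (m = Mul(4, 6) = 24)
A = -12291 (A = Add(-2, -12289) = -12291)
Function('u')(F, H) = F (Function('u')(F, H) = Add(F, Mul(24, 0)) = Add(F, 0) = F)
Add(Add(26365, Function('u')(-35, -56)), Mul(Add(12833, A), Add(15025, -10459))) = Add(Add(26365, -35), Mul(Add(12833, -12291), Add(15025, -10459))) = Add(26330, Mul(542, 4566)) = Add(26330, 2474772) = 2501102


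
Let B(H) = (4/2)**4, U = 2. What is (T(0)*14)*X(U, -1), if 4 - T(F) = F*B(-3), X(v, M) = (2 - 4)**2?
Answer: 224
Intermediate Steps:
B(H) = 16 (B(H) = (4*(1/2))**4 = 2**4 = 16)
X(v, M) = 4 (X(v, M) = (-2)**2 = 4)
T(F) = 4 - 16*F (T(F) = 4 - F*16 = 4 - 16*F)
(T(0)*14)*X(U, -1) = ((4 - 16*0)*14)*4 = ((4 + 0)*14)*4 = (4*14)*4 = 56*4 = 224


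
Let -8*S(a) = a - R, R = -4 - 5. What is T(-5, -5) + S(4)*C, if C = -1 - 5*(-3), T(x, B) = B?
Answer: -111/4 ≈ -27.750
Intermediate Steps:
R = -9
S(a) = -9/8 - a/8 (S(a) = -(a - 1*(-9))/8 = -(a + 9)/8 = -(9 + a)/8 = -9/8 - a/8)
C = 14 (C = -1 + 15 = 14)
T(-5, -5) + S(4)*C = -5 + (-9/8 - ⅛*4)*14 = -5 + (-9/8 - ½)*14 = -5 - 13/8*14 = -5 - 91/4 = -111/4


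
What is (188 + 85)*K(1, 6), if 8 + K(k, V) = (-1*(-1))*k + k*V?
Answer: -273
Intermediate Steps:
K(k, V) = -8 + k + V*k (K(k, V) = -8 + ((-1*(-1))*k + k*V) = -8 + (1*k + V*k) = -8 + (k + V*k) = -8 + k + V*k)
(188 + 85)*K(1, 6) = (188 + 85)*(-8 + 1 + 6*1) = 273*(-8 + 1 + 6) = 273*(-1) = -273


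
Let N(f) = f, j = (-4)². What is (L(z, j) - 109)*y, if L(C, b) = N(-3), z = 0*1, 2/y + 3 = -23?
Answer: 112/13 ≈ 8.6154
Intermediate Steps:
y = -1/13 (y = 2/(-3 - 23) = 2/(-26) = 2*(-1/26) = -1/13 ≈ -0.076923)
j = 16
z = 0
L(C, b) = -3
(L(z, j) - 109)*y = (-3 - 109)*(-1/13) = -112*(-1/13) = 112/13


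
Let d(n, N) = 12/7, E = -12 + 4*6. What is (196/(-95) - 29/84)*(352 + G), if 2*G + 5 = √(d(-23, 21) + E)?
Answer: -4478027/5320 - 19219*√42/27930 ≈ -846.19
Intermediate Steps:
E = 12 (E = -12 + 24 = 12)
d(n, N) = 12/7 (d(n, N) = 12*(⅐) = 12/7)
G = -5/2 + 2*√42/7 (G = -5/2 + √(12/7 + 12)/2 = -5/2 + √(96/7)/2 = -5/2 + (4*√42/7)/2 = -5/2 + 2*√42/7 ≈ -0.64836)
(196/(-95) - 29/84)*(352 + G) = (196/(-95) - 29/84)*(352 + (-5/2 + 2*√42/7)) = (196*(-1/95) - 29*1/84)*(699/2 + 2*√42/7) = (-196/95 - 29/84)*(699/2 + 2*√42/7) = -19219*(699/2 + 2*√42/7)/7980 = -4478027/5320 - 19219*√42/27930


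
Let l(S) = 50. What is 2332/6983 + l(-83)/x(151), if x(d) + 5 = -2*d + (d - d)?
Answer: 366774/2143781 ≈ 0.17109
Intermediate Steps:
x(d) = -5 - 2*d (x(d) = -5 + (-2*d + (d - d)) = -5 + (-2*d + 0) = -5 - 2*d)
2332/6983 + l(-83)/x(151) = 2332/6983 + 50/(-5 - 2*151) = 2332*(1/6983) + 50/(-5 - 302) = 2332/6983 + 50/(-307) = 2332/6983 + 50*(-1/307) = 2332/6983 - 50/307 = 366774/2143781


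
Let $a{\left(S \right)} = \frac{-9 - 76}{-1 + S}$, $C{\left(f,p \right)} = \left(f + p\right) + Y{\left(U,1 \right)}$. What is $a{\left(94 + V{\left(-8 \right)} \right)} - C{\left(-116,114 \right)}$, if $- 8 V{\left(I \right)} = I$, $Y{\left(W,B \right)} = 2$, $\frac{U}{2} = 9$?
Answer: $- \frac{85}{94} \approx -0.90425$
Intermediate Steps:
$U = 18$ ($U = 2 \cdot 9 = 18$)
$V{\left(I \right)} = - \frac{I}{8}$
$C{\left(f,p \right)} = 2 + f + p$ ($C{\left(f,p \right)} = \left(f + p\right) + 2 = 2 + f + p$)
$a{\left(S \right)} = - \frac{85}{-1 + S}$
$a{\left(94 + V{\left(-8 \right)} \right)} - C{\left(-116,114 \right)} = - \frac{85}{-1 + \left(94 - -1\right)} - \left(2 - 116 + 114\right) = - \frac{85}{-1 + \left(94 + 1\right)} - 0 = - \frac{85}{-1 + 95} + 0 = - \frac{85}{94} + 0 = - \frac{85}{94}$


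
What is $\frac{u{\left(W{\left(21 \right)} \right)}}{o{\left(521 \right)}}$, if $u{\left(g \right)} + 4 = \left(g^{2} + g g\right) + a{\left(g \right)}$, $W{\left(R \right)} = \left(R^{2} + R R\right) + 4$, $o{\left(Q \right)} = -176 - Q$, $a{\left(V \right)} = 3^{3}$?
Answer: $- \frac{1570015}{697} \approx -2252.5$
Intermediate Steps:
$a{\left(V \right)} = 27$
$W{\left(R \right)} = 4 + 2 R^{2}$ ($W{\left(R \right)} = \left(R^{2} + R^{2}\right) + 4 = 2 R^{2} + 4 = 4 + 2 R^{2}$)
$u{\left(g \right)} = 23 + 2 g^{2}$ ($u{\left(g \right)} = -4 + \left(\left(g^{2} + g g\right) + 27\right) = -4 + \left(\left(g^{2} + g^{2}\right) + 27\right) = -4 + \left(2 g^{2} + 27\right) = -4 + \left(27 + 2 g^{2}\right) = 23 + 2 g^{2}$)
$\frac{u{\left(W{\left(21 \right)} \right)}}{o{\left(521 \right)}} = \frac{23 + 2 \left(4 + 2 \cdot 21^{2}\right)^{2}}{-176 - 521} = \frac{23 + 2 \left(4 + 2 \cdot 441\right)^{2}}{-176 - 521} = \frac{23 + 2 \left(4 + 882\right)^{2}}{-697} = \left(23 + 2 \cdot 886^{2}\right) \left(- \frac{1}{697}\right) = \left(23 + 2 \cdot 784996\right) \left(- \frac{1}{697}\right) = \left(23 + 1569992\right) \left(- \frac{1}{697}\right) = 1570015 \left(- \frac{1}{697}\right) = - \frac{1570015}{697}$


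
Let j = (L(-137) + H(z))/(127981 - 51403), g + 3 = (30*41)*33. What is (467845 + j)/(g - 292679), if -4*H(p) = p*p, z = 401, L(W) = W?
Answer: -47768792097/25739601568 ≈ -1.8558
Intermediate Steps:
H(p) = -p²/4 (H(p) = -p*p/4 = -p²/4)
g = 40587 (g = -3 + (30*41)*33 = -3 + 1230*33 = -3 + 40590 = 40587)
j = -53783/102104 (j = (-137 - ¼*401²)/(127981 - 51403) = (-137 - ¼*160801)/76578 = (-137 - 160801/4)*(1/76578) = -161349/4*1/76578 = -53783/102104 ≈ -0.52675)
(467845 + j)/(g - 292679) = (467845 - 53783/102104)/(40587 - 292679) = (47768792097/102104)/(-252092) = (47768792097/102104)*(-1/252092) = -47768792097/25739601568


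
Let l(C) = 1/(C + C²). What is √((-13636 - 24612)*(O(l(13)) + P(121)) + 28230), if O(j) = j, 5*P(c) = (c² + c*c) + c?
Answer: I*√950173638830/65 ≈ 14996.0*I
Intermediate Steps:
P(c) = c/5 + 2*c²/5 (P(c) = ((c² + c*c) + c)/5 = ((c² + c²) + c)/5 = (2*c² + c)/5 = (c + 2*c²)/5 = c/5 + 2*c²/5)
√((-13636 - 24612)*(O(l(13)) + P(121)) + 28230) = √((-13636 - 24612)*(1/(13*(1 + 13)) + (⅕)*121*(1 + 2*121)) + 28230) = √(-38248*((1/13)/14 + (⅕)*121*(1 + 242)) + 28230) = √(-38248*((1/13)*(1/14) + (⅕)*121*243) + 28230) = √(-38248*(1/182 + 29403/5) + 28230) = √(-38248*5351351/910 + 28230) = √(-14619890932/65 + 28230) = √(-14618055982/65) = I*√950173638830/65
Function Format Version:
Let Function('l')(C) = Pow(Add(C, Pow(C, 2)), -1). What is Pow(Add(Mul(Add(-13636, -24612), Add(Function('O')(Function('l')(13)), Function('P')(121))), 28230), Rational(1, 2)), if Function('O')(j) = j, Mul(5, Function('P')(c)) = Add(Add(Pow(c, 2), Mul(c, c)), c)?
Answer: Mul(Rational(1, 65), I, Pow(950173638830, Rational(1, 2))) ≈ Mul(14996., I)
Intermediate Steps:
Function('P')(c) = Add(Mul(Rational(1, 5), c), Mul(Rational(2, 5), Pow(c, 2))) (Function('P')(c) = Mul(Rational(1, 5), Add(Add(Pow(c, 2), Mul(c, c)), c)) = Mul(Rational(1, 5), Add(Add(Pow(c, 2), Pow(c, 2)), c)) = Mul(Rational(1, 5), Add(Mul(2, Pow(c, 2)), c)) = Mul(Rational(1, 5), Add(c, Mul(2, Pow(c, 2)))) = Add(Mul(Rational(1, 5), c), Mul(Rational(2, 5), Pow(c, 2))))
Pow(Add(Mul(Add(-13636, -24612), Add(Function('O')(Function('l')(13)), Function('P')(121))), 28230), Rational(1, 2)) = Pow(Add(Mul(Add(-13636, -24612), Add(Mul(Pow(13, -1), Pow(Add(1, 13), -1)), Mul(Rational(1, 5), 121, Add(1, Mul(2, 121))))), 28230), Rational(1, 2)) = Pow(Add(Mul(-38248, Add(Mul(Rational(1, 13), Pow(14, -1)), Mul(Rational(1, 5), 121, Add(1, 242)))), 28230), Rational(1, 2)) = Pow(Add(Mul(-38248, Add(Mul(Rational(1, 13), Rational(1, 14)), Mul(Rational(1, 5), 121, 243))), 28230), Rational(1, 2)) = Pow(Add(Mul(-38248, Add(Rational(1, 182), Rational(29403, 5))), 28230), Rational(1, 2)) = Pow(Add(Mul(-38248, Rational(5351351, 910)), 28230), Rational(1, 2)) = Pow(Add(Rational(-14619890932, 65), 28230), Rational(1, 2)) = Pow(Rational(-14618055982, 65), Rational(1, 2)) = Mul(Rational(1, 65), I, Pow(950173638830, Rational(1, 2)))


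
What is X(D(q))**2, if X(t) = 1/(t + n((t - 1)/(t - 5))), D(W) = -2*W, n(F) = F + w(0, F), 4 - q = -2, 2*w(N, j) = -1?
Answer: 1156/159201 ≈ 0.0072613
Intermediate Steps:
w(N, j) = -1/2 (w(N, j) = (1/2)*(-1) = -1/2)
q = 6 (q = 4 - 1*(-2) = 4 + 2 = 6)
n(F) = -1/2 + F (n(F) = F - 1/2 = -1/2 + F)
X(t) = 1/(-1/2 + t + (-1 + t)/(-5 + t)) (X(t) = 1/(t + (-1/2 + (t - 1)/(t - 5))) = 1/(t + (-1/2 + (-1 + t)/(-5 + t))) = 1/(-1/2 + t + (-1 + t)/(-5 + t)))
X(D(q))**2 = (2*(-5 - 2*6)/(3 - (-18)*6 + 2*(-2*6)**2))**2 = (2*(-5 - 12)/(3 - 9*(-12) + 2*(-12)**2))**2 = (2*(-17)/(3 + 108 + 2*144))**2 = (2*(-17)/(3 + 108 + 288))**2 = (2*(-17)/399)**2 = (2*(1/399)*(-17))**2 = (-34/399)**2 = 1156/159201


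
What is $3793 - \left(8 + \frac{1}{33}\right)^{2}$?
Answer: $\frac{4060352}{1089} \approx 3728.5$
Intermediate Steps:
$3793 - \left(8 + \frac{1}{33}\right)^{2} = 3793 - \left(\frac{265}{33}\right)^{2} = 3793 - \frac{70225}{1089} = \frac{4060352}{1089}$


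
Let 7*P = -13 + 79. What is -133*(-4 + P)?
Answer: -722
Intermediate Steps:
P = 66/7 (P = (-13 + 79)/7 = (⅐)*66 = 66/7 ≈ 9.4286)
-133*(-4 + P) = -133*(-4 + 66/7) = -133*38/7 = -722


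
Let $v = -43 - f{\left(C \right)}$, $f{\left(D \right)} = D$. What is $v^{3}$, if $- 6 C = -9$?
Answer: $- \frac{704969}{8} \approx -88121.0$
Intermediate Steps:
$C = \frac{3}{2}$ ($C = \left(- \frac{1}{6}\right) \left(-9\right) = \frac{3}{2} \approx 1.5$)
$v = - \frac{89}{2}$ ($v = -43 - \frac{3}{2} = - \frac{89}{2} \approx -44.5$)
$v^{3} = \left(- \frac{89}{2}\right)^{3} = - \frac{704969}{8}$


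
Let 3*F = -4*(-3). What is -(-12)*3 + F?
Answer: 40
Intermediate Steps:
F = 4 (F = (-4*(-3))/3 = (⅓)*12 = 4)
-(-12)*3 + F = -(-12)*3 + 4 = -12*(-3) + 4 = 36 + 4 = 40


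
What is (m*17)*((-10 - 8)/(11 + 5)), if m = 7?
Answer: -1071/8 ≈ -133.88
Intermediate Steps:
(m*17)*((-10 - 8)/(11 + 5)) = (7*17)*((-10 - 8)/(11 + 5)) = 119*(-18/16) = 119*(-18*1/16) = 119*(-9/8) = -1071/8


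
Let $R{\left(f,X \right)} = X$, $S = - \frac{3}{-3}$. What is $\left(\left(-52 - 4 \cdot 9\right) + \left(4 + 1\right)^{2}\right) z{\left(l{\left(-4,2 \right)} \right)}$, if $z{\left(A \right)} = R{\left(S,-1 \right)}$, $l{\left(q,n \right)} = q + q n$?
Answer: $63$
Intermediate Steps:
$S = 1$ ($S = \left(-3\right) \left(- \frac{1}{3}\right) = 1$)
$l{\left(q,n \right)} = q + n q$
$z{\left(A \right)} = -1$
$\left(\left(-52 - 4 \cdot 9\right) + \left(4 + 1\right)^{2}\right) z{\left(l{\left(-4,2 \right)} \right)} = \left(\left(-52 - 4 \cdot 9\right) + \left(4 + 1\right)^{2}\right) \left(-1\right) = \left(\left(-52 - 36\right) + 5^{2}\right) \left(-1\right) = \left(\left(-52 - 36\right) + 25\right) \left(-1\right) = \left(-88 + 25\right) \left(-1\right) = \left(-63\right) \left(-1\right) = 63$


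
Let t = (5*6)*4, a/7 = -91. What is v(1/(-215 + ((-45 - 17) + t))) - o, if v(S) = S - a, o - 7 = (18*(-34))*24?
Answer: 2404925/157 ≈ 15318.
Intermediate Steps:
a = -637 (a = 7*(-91) = -637)
t = 120 (t = 30*4 = 120)
o = -14681 (o = 7 + (18*(-34))*24 = 7 - 612*24 = 7 - 14688 = -14681)
v(S) = 637 + S (v(S) = S - 1*(-637) = S + 637 = 637 + S)
v(1/(-215 + ((-45 - 17) + t))) - o = (637 + 1/(-215 + ((-45 - 17) + 120))) - 1*(-14681) = (637 + 1/(-215 + (-62 + 120))) + 14681 = (637 + 1/(-215 + 58)) + 14681 = (637 + 1/(-157)) + 14681 = (637 - 1/157) + 14681 = 100008/157 + 14681 = 2404925/157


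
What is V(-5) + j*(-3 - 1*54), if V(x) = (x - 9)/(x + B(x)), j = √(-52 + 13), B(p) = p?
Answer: 7/5 - 57*I*√39 ≈ 1.4 - 355.96*I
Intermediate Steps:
j = I*√39 (j = √(-39) = I*√39 ≈ 6.245*I)
V(x) = (-9 + x)/(2*x) (V(x) = (x - 9)/(x + x) = (-9 + x)/((2*x)) = (-9 + x)*(1/(2*x)) = (-9 + x)/(2*x))
V(-5) + j*(-3 - 1*54) = (½)*(-9 - 5)/(-5) + (I*√39)*(-3 - 1*54) = (½)*(-⅕)*(-14) + (I*√39)*(-3 - 54) = 7/5 + (I*√39)*(-57) = 7/5 - 57*I*√39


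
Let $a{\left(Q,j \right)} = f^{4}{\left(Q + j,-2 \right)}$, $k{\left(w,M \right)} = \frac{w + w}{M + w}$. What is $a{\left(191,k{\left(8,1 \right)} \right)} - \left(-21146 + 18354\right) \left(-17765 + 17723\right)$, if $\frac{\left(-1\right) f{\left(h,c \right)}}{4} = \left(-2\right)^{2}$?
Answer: $-51728$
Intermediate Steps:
$f{\left(h,c \right)} = -16$ ($f{\left(h,c \right)} = - 4 \left(-2\right)^{2} = \left(-4\right) 4 = -16$)
$k{\left(w,M \right)} = \frac{2 w}{M + w}$
$a{\left(Q,j \right)} = 65536$ ($a{\left(Q,j \right)} = \left(-16\right)^{4} = 65536$)
$a{\left(191,k{\left(8,1 \right)} \right)} - \left(-21146 + 18354\right) \left(-17765 + 17723\right) = 65536 - \left(-21146 + 18354\right) \left(-17765 + 17723\right) = 65536 - \left(-2792\right) \left(-42\right) = 65536 - 117264 = -51728$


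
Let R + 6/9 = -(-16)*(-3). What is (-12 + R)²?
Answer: 33124/9 ≈ 3680.4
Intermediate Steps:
R = -146/3 (R = -⅔ - (-16)*(-3) = -⅔ - 2*24 = -⅔ - 48 = -146/3 ≈ -48.667)
(-12 + R)² = (-12 - 146/3)² = (-182/3)² = 33124/9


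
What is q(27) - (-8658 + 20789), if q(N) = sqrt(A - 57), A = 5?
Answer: -12131 + 2*I*sqrt(13) ≈ -12131.0 + 7.2111*I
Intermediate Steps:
q(N) = 2*I*sqrt(13) (q(N) = sqrt(5 - 57) = sqrt(-52) = 2*I*sqrt(13))
q(27) - (-8658 + 20789) = 2*I*sqrt(13) - (-8658 + 20789) = 2*I*sqrt(13) - 1*12131 = 2*I*sqrt(13) - 12131 = -12131 + 2*I*sqrt(13)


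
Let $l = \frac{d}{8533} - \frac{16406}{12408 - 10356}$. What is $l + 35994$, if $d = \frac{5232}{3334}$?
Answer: $\frac{525192291226567}{14594348286} \approx 35986.0$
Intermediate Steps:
$d = \frac{2616}{1667}$ ($d = 5232 \cdot \frac{1}{3334} = \frac{2616}{1667} \approx 1.5693$)
$l = - \frac{116680979717}{14594348286}$ ($l = \frac{2616}{1667 \cdot 8533} - \frac{16406}{12408 - 10356} = \frac{2616}{1667} \cdot \frac{1}{8533} - \frac{16406}{12408 - 10356} = \frac{2616}{14224511} - \frac{16406}{2052} = \frac{2616}{14224511} - \frac{8203}{1026} = - \frac{116680979717}{14594348286} \approx -7.9949$)
$l + 35994 = - \frac{116680979717}{14594348286} + 35994 = \frac{525192291226567}{14594348286}$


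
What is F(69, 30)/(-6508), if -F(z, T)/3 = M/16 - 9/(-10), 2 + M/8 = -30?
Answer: -453/65080 ≈ -0.0069607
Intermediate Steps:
M = -256 (M = -16 + 8*(-30) = -16 - 240 = -256)
F(z, T) = 453/10 (F(z, T) = -3*(-256/16 - 9/(-10)) = -3*(-256*1/16 - 9*(-1/10)) = -3*(-16 + 9/10) = -3*(-151/10) = 453/10)
F(69, 30)/(-6508) = (453/10)/(-6508) = (453/10)*(-1/6508) = -453/65080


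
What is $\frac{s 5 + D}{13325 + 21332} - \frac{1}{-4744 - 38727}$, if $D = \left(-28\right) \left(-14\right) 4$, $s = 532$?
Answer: $\frac{26261435}{215224921} \approx 0.12202$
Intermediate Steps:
$D = 1568$ ($D = 392 \cdot 4 = 1568$)
$\frac{s 5 + D}{13325 + 21332} - \frac{1}{-4744 - 38727} = \frac{532 \cdot 5 + 1568}{13325 + 21332} - \frac{1}{-4744 - 38727} = \frac{2660 + 1568}{34657} - \frac{1}{-43471} = 4228 \cdot \frac{1}{34657} - - \frac{1}{43471} = \frac{604}{4951} + \frac{1}{43471} = \frac{26261435}{215224921}$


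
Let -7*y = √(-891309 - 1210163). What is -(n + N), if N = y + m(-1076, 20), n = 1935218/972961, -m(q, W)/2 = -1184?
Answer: -2305906866/972961 + 4*I*√131342/7 ≈ -2370.0 + 207.09*I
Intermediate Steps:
m(q, W) = 2368 (m(q, W) = -2*(-1184) = 2368)
n = 1935218/972961 (n = 1935218*(1/972961) = 1935218/972961 ≈ 1.9890)
y = -4*I*√131342/7 (y = -√(-891309 - 1210163)/7 = -4*I*√131342/7 ≈ -207.09*I)
N = 2368 - 4*I*√131342/7 (N = -4*I*√131342/7 + 2368 = 2368 - 4*I*√131342/7 ≈ 2368.0 - 207.09*I)
-(n + N) = -(1935218/972961 + (2368 - 4*I*√131342/7)) = -(2305906866/972961 - 4*I*√131342/7) = -2305906866/972961 + 4*I*√131342/7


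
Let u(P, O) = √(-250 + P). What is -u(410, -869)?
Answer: -4*√10 ≈ -12.649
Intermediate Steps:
-u(410, -869) = -√(-250 + 410) = -√160 = -4*√10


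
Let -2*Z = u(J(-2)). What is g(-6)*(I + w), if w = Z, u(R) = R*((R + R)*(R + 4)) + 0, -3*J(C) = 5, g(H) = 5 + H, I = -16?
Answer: 607/27 ≈ 22.481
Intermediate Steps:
J(C) = -5/3 (J(C) = -1/3*5 = -5/3)
u(R) = 2*R**2*(4 + R) (u(R) = R*((2*R)*(4 + R)) + 0 = R*(2*R*(4 + R)) + 0 = 2*R**2*(4 + R) + 0 = 2*R**2*(4 + R))
Z = -175/27 (Z = -(-5/3)**2*(4 - 5/3) = -25*7/(9*3) = -1/2*350/27 = -175/27 ≈ -6.4815)
w = -175/27 ≈ -6.4815
g(-6)*(I + w) = (5 - 6)*(-16 - 175/27) = -1*(-607/27) = 607/27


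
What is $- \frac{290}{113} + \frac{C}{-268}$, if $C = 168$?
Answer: $- \frac{24176}{7571} \approx -3.1932$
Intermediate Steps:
$- \frac{290}{113} + \frac{C}{-268} = - \frac{290}{113} + \frac{168}{-268} = \left(-290\right) \frac{1}{113} + 168 \left(- \frac{1}{268}\right) = - \frac{290}{113} - \frac{42}{67} = - \frac{24176}{7571}$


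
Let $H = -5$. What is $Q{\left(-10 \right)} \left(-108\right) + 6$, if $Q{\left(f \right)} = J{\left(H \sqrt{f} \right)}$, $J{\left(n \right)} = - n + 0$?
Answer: $6 - 540 i \sqrt{10} \approx 6.0 - 1707.6 i$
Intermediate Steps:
$J{\left(n \right)} = - n$
$Q{\left(f \right)} = 5 \sqrt{f}$ ($Q{\left(f \right)} = - \left(-5\right) \sqrt{f} = 5 \sqrt{f}$)
$Q{\left(-10 \right)} \left(-108\right) + 6 = 5 \sqrt{-10} \left(-108\right) + 6 = 5 i \sqrt{10} \left(-108\right) + 6 = - 540 i \sqrt{10} + 6 = 6 - 540 i \sqrt{10}$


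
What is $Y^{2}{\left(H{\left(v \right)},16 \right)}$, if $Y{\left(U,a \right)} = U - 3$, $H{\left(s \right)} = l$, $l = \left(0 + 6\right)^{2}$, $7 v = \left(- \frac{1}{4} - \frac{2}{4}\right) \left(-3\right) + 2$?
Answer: $1089$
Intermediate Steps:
$v = \frac{17}{28}$ ($v = \frac{\left(- \frac{1}{4} - \frac{2}{4}\right) \left(-3\right) + 2}{7} = \frac{\left(\left(-1\right) \frac{1}{4} - \frac{1}{2}\right) \left(-3\right) + 2}{7} = \frac{\left(- \frac{1}{4} - \frac{1}{2}\right) \left(-3\right) + 2}{7} = \frac{\left(- \frac{3}{4}\right) \left(-3\right) + 2}{7} = \frac{\frac{9}{4} + 2}{7} = \frac{1}{7} \cdot \frac{17}{4} = \frac{17}{28} \approx 0.60714$)
$l = 36$ ($l = 6^{2} = 36$)
$H{\left(s \right)} = 36$
$Y{\left(U,a \right)} = -3 + U$
$Y^{2}{\left(H{\left(v \right)},16 \right)} = \left(-3 + 36\right)^{2} = 33^{2} = 1089$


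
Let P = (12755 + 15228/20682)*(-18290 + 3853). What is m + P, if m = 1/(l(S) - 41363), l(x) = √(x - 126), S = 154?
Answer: -17238809701176270604/93610547829 - 2*√7/1710897741 ≈ -1.8415e+8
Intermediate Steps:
l(x) = √(-126 + x)
P = -70531198339/383 (P = (12755 + 15228*(1/20682))*(-14437) = (12755 + 282/383)*(-14437) = (4885447/383)*(-14437) = -70531198339/383 ≈ -1.8415e+8)
m = 1/(-41363 + 2*√7) (m = 1/(√(-126 + 154) - 41363) = 1/(√28 - 41363) = 1/(2*√7 - 41363) = 1/(-41363 + 2*√7) ≈ -2.4179e-5)
m + P = (-5909/244413963 - 2*√7/1710897741) - 70531198339/383 = -17238809701176270604/93610547829 - 2*√7/1710897741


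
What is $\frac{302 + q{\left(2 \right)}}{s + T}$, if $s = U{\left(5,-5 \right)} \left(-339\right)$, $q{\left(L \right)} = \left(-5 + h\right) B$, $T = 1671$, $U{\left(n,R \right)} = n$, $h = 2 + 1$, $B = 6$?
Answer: $- \frac{145}{12} \approx -12.083$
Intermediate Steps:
$h = 3$
$q{\left(L \right)} = -12$ ($q{\left(L \right)} = \left(-5 + 3\right) 6 = \left(-2\right) 6 = -12$)
$s = -1695$ ($s = 5 \left(-339\right) = -1695$)
$\frac{302 + q{\left(2 \right)}}{s + T} = \frac{302 - 12}{-1695 + 1671} = \frac{290}{-24} = 290 \left(- \frac{1}{24}\right) = - \frac{145}{12}$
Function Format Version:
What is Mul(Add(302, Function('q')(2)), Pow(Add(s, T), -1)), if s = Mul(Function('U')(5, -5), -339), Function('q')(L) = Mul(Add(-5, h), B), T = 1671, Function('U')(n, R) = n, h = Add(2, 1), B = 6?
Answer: Rational(-145, 12) ≈ -12.083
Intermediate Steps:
h = 3
Function('q')(L) = -12 (Function('q')(L) = Mul(Add(-5, 3), 6) = Mul(-2, 6) = -12)
s = -1695 (s = Mul(5, -339) = -1695)
Mul(Add(302, Function('q')(2)), Pow(Add(s, T), -1)) = Mul(Add(302, -12), Pow(Add(-1695, 1671), -1)) = Mul(290, Pow(-24, -1)) = Mul(290, Rational(-1, 24)) = Rational(-145, 12)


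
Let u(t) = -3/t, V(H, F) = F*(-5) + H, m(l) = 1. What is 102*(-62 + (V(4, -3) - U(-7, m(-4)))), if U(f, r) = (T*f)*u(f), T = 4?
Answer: -3162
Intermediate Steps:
V(H, F) = H - 5*F (V(H, F) = -5*F + H = H - 5*F)
U(f, r) = -12 (U(f, r) = (4*f)*(-3/f) = -12)
102*(-62 + (V(4, -3) - U(-7, m(-4)))) = 102*(-62 + ((4 - 5*(-3)) - 1*(-12))) = 102*(-62 + ((4 + 15) + 12)) = 102*(-62 + (19 + 12)) = 102*(-62 + 31) = 102*(-31) = -3162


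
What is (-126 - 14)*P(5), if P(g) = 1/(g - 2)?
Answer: -140/3 ≈ -46.667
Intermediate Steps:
P(g) = 1/(-2 + g)
(-126 - 14)*P(5) = (-126 - 14)/(-2 + 5) = -140/3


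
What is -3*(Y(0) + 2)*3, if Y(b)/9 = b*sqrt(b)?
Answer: -18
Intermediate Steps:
Y(b) = 9*b**(3/2) (Y(b) = 9*(b*sqrt(b)) = 9*b**(3/2))
-3*(Y(0) + 2)*3 = -3*(9*0**(3/2) + 2)*3 = -3*(9*0 + 2)*3 = -3*(0 + 2)*3 = -3*2*3 = -6*3 = -18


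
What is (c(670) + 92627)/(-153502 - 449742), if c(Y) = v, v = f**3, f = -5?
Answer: -46251/301622 ≈ -0.15334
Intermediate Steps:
v = -125 (v = (-5)**3 = -125)
c(Y) = -125
(c(670) + 92627)/(-153502 - 449742) = (-125 + 92627)/(-153502 - 449742) = 92502/(-603244) = 92502*(-1/603244) = -46251/301622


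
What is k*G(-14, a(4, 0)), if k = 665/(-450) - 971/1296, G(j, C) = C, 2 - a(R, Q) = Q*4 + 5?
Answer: 14431/2160 ≈ 6.6810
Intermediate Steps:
a(R, Q) = -3 - 4*Q (a(R, Q) = 2 - (Q*4 + 5) = 2 - (4*Q + 5) = 2 - (5 + 4*Q) = 2 + (-5 - 4*Q) = -3 - 4*Q)
k = -14431/6480 (k = 665*(-1/450) - 971*1/1296 = -133/90 - 971/1296 = -14431/6480 ≈ -2.2270)
k*G(-14, a(4, 0)) = -14431*(-3 - 4*0)/6480 = -14431*(-3 + 0)/6480 = -14431/6480*(-3) = 14431/2160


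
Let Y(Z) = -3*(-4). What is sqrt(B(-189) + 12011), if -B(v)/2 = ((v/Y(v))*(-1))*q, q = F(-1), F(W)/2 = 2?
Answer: sqrt(11885) ≈ 109.02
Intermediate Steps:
F(W) = 4 (F(W) = 2*2 = 4)
Y(Z) = 12
q = 4
B(v) = 2*v/3 (B(v) = -2*(v/12)*(-1)*4 = -2*(-v/12)*4 = -(-2)*v/3 = 2*v/3)
sqrt(B(-189) + 12011) = sqrt((2/3)*(-189) + 12011) = sqrt(-126 + 12011) = sqrt(11885)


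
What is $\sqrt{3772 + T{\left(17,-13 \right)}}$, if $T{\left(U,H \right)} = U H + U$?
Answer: $4 \sqrt{223} \approx 59.733$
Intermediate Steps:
$T{\left(U,H \right)} = U + H U$ ($T{\left(U,H \right)} = H U + U = U + H U$)
$\sqrt{3772 + T{\left(17,-13 \right)}} = \sqrt{3772 + 17 \left(1 - 13\right)} = \sqrt{3772 + 17 \left(-12\right)} = \sqrt{3772 - 204} = \sqrt{3568} = 4 \sqrt{223}$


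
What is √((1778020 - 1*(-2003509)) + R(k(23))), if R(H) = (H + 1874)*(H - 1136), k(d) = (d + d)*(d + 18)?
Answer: √6601529 ≈ 2569.3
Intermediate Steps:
k(d) = 2*d*(18 + d) (k(d) = (2*d)*(18 + d) = 2*d*(18 + d))
R(H) = (-1136 + H)*(1874 + H) (R(H) = (1874 + H)*(-1136 + H) = (-1136 + H)*(1874 + H))
√((1778020 - 1*(-2003509)) + R(k(23))) = √((1778020 - 1*(-2003509)) + (-2128864 + (2*23*(18 + 23))² + 738*(2*23*(18 + 23)))) = √((1778020 + 2003509) + (-2128864 + (2*23*41)² + 738*(2*23*41))) = √(3781529 + (-2128864 + 1886² + 738*1886)) = √(3781529 + (-2128864 + 3556996 + 1391868)) = √(3781529 + 2820000) = √6601529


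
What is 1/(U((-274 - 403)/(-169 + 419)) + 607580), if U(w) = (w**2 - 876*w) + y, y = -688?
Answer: 62500/38079471329 ≈ 1.6413e-6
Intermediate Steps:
U(w) = -688 + w**2 - 876*w (U(w) = (w**2 - 876*w) - 688 = -688 + w**2 - 876*w)
1/(U((-274 - 403)/(-169 + 419)) + 607580) = 1/((-688 + ((-274 - 403)/(-169 + 419))**2 - 876*(-274 - 403)/(-169 + 419)) + 607580) = 1/((-688 + (-677/250)**2 - (-593052)/250) + 607580) = 1/((-688 + (-677*1/250)**2 - (-593052)/250) + 607580) = 1/((-688 + (-677/250)**2 - 876*(-677/250)) + 607580) = 1/((-688 + 458329/62500 + 296526/125) + 607580) = 1/(105721329/62500 + 607580) = 1/(38079471329/62500) = 62500/38079471329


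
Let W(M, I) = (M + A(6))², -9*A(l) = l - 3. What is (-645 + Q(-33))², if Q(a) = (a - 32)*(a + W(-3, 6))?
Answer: 49000000/81 ≈ 6.0494e+5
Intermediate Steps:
A(l) = ⅓ - l/9 (A(l) = -(l - 3)/9 = -(-3 + l)/9 = ⅓ - l/9)
W(M, I) = (-⅓ + M)² (W(M, I) = (M + (⅓ - ⅑*6))² = (M + (⅓ - ⅔))² = (M - ⅓)² = (-⅓ + M)²)
Q(a) = (-32 + a)*(100/9 + a) (Q(a) = (a - 32)*(a + (-1 + 3*(-3))²/9) = (-32 + a)*(a + (-1 - 9)²/9) = (-32 + a)*(a + (⅑)*(-10)²) = (-32 + a)*(a + (⅑)*100) = (-32 + a)*(a + 100/9) = (-32 + a)*(100/9 + a))
(-645 + Q(-33))² = (-645 + (-3200/9 + (-33)² - 188/9*(-33)))² = (-645 + (-3200/9 + 1089 + 2068/3))² = (-645 + 12805/9)² = (7000/9)² = 49000000/81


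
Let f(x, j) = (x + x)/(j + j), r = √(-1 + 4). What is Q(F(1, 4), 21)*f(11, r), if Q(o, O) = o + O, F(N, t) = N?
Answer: 242*√3/3 ≈ 139.72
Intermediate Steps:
Q(o, O) = O + o
r = √3 ≈ 1.7320
f(x, j) = x/j (f(x, j) = (2*x)/((2*j)) = (2*x)*(1/(2*j)) = x/j)
Q(F(1, 4), 21)*f(11, r) = (21 + 1)*(11/(√3)) = 22*(11*(√3/3)) = 22*(11*√3/3) = 242*√3/3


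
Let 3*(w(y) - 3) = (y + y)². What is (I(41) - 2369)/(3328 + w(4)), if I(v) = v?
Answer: -6984/10057 ≈ -0.69444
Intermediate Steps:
w(y) = 3 + 4*y²/3 (w(y) = 3 + (y + y)²/3 = 3 + (2*y)²/3 = 3 + (4*y²)/3 = 3 + 4*y²/3)
(I(41) - 2369)/(3328 + w(4)) = (41 - 2369)/(3328 + (3 + (4/3)*4²)) = -2328/(3328 + (3 + (4/3)*16)) = -2328/(3328 + (3 + 64/3)) = -2328/(3328 + 73/3) = -2328/10057/3 = -2328*3/10057 = -6984/10057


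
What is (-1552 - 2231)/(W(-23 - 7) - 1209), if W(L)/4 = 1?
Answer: 3783/1205 ≈ 3.1394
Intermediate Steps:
W(L) = 4 (W(L) = 4*1 = 4)
(-1552 - 2231)/(W(-23 - 7) - 1209) = (-1552 - 2231)/(4 - 1209) = -3783/(-1205) = -3783*(-1/1205) = 3783/1205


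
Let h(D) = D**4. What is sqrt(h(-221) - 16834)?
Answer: 3*sqrt(265047383) ≈ 48841.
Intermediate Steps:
sqrt(h(-221) - 16834) = sqrt((-221)**4 - 16834) = sqrt(2385443281 - 16834) = sqrt(2385426447) = 3*sqrt(265047383)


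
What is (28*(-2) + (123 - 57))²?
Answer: 100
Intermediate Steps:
(28*(-2) + (123 - 57))² = (-56 + 66)² = 10² = 100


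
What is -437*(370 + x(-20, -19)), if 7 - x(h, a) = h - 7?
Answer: -176548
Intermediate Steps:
x(h, a) = 14 - h (x(h, a) = 7 - (h - 7) = 7 - (-7 + h) = 7 + (7 - h) = 14 - h)
-437*(370 + x(-20, -19)) = -437*(370 + (14 - 1*(-20))) = -437*(370 + (14 + 20)) = -437*(370 + 34) = -437*404 = -176548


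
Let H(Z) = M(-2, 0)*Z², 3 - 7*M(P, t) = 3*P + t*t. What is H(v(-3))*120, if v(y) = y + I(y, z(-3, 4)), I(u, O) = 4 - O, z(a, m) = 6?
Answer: 27000/7 ≈ 3857.1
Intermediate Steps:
M(P, t) = 3/7 - 3*P/7 - t²/7 (M(P, t) = 3/7 - (3*P + t*t)/7 = 3/7 - (3*P + t²)/7 = 3/7 - (t² + 3*P)/7 = 3/7 + (-3*P/7 - t²/7) = 3/7 - 3*P/7 - t²/7)
v(y) = -2 + y (v(y) = y + (4 - 1*6) = y + (4 - 6) = y - 2 = -2 + y)
H(Z) = 9*Z²/7 (H(Z) = (3/7 - 3/7*(-2) - ⅐*0²)*Z² = (3/7 + 6/7 - ⅐*0)*Z² = (3/7 + 6/7 + 0)*Z² = 9*Z²/7)
H(v(-3))*120 = (9*(-2 - 3)²/7)*120 = ((9/7)*(-5)²)*120 = ((9/7)*25)*120 = (225/7)*120 = 27000/7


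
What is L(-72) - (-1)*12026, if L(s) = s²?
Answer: 17210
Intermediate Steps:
L(-72) - (-1)*12026 = (-72)² - (-1)*12026 = 5184 - 1*(-12026) = 5184 + 12026 = 17210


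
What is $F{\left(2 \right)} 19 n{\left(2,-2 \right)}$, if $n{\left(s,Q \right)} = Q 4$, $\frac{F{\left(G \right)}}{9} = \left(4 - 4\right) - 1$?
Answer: $1368$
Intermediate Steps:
$F{\left(G \right)} = -9$ ($F{\left(G \right)} = 9 \left(\left(4 - 4\right) - 1\right) = 9 \left(0 - 1\right) = 9 \left(-1\right) = -9$)
$n{\left(s,Q \right)} = 4 Q$
$F{\left(2 \right)} 19 n{\left(2,-2 \right)} = \left(-9\right) 19 \cdot 4 \left(-2\right) = \left(-171\right) \left(-8\right) = 1368$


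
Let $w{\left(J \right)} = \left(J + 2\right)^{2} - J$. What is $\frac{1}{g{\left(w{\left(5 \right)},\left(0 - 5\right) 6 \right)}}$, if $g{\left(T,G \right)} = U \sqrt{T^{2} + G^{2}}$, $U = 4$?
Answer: $\frac{\sqrt{709}}{5672} \approx 0.0046945$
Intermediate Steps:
$w{\left(J \right)} = \left(2 + J\right)^{2} - J$
$g{\left(T,G \right)} = 4 \sqrt{G^{2} + T^{2}}$ ($g{\left(T,G \right)} = 4 \sqrt{T^{2} + G^{2}} = 4 \sqrt{G^{2} + T^{2}}$)
$\frac{1}{g{\left(w{\left(5 \right)},\left(0 - 5\right) 6 \right)}} = \frac{1}{4 \sqrt{\left(\left(0 - 5\right) 6\right)^{2} + \left(\left(2 + 5\right)^{2} - 5\right)^{2}}} = \frac{1}{4 \sqrt{\left(\left(-5\right) 6\right)^{2} + \left(7^{2} - 5\right)^{2}}} = \frac{1}{4 \sqrt{\left(-30\right)^{2} + \left(49 - 5\right)^{2}}} = \frac{1}{4 \sqrt{900 + 44^{2}}} = \frac{1}{4 \sqrt{900 + 1936}} = \frac{1}{4 \sqrt{2836}} = \frac{1}{4 \cdot 2 \sqrt{709}} = \frac{1}{8 \sqrt{709}} = \frac{\sqrt{709}}{5672}$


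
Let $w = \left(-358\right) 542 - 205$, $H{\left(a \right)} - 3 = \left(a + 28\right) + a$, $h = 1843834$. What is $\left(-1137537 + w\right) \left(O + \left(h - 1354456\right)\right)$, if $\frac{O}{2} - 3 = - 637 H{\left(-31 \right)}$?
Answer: $-704348085084$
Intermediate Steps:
$H{\left(a \right)} = 31 + 2 a$ ($H{\left(a \right)} = 3 + \left(\left(a + 28\right) + a\right) = 3 + \left(\left(28 + a\right) + a\right) = 3 + \left(28 + 2 a\right) = 31 + 2 a$)
$w = -194241$ ($w = -194036 - 205 = -194241$)
$O = 39500$ ($O = 6 + 2 \left(- 637 \left(31 + 2 \left(-31\right)\right)\right) = 6 + 2 \left(- 637 \left(31 - 62\right)\right) = 6 + 2 \left(\left(-637\right) \left(-31\right)\right) = 6 + 2 \cdot 19747 = 6 + 39494 = 39500$)
$\left(-1137537 + w\right) \left(O + \left(h - 1354456\right)\right) = \left(-1137537 - 194241\right) \left(39500 + \left(1843834 - 1354456\right)\right) = - 1331778 \left(39500 + 489378\right) = \left(-1331778\right) 528878 = -704348085084$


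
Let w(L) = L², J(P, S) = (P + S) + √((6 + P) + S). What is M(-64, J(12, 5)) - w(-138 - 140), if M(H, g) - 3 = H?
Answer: -77345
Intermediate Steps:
J(P, S) = P + S + √(6 + P + S) (J(P, S) = (P + S) + √(6 + P + S) = P + S + √(6 + P + S))
M(H, g) = 3 + H
M(-64, J(12, 5)) - w(-138 - 140) = (3 - 64) - (-138 - 140)² = -61 - 1*(-278)² = -61 - 1*77284 = -61 - 77284 = -77345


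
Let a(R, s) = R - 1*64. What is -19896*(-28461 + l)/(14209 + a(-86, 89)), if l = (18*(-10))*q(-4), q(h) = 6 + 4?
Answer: 602072856/14059 ≈ 42825.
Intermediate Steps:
a(R, s) = -64 + R (a(R, s) = R - 64 = -64 + R)
q(h) = 10
l = -1800 (l = (18*(-10))*10 = -180*10 = -1800)
-19896*(-28461 + l)/(14209 + a(-86, 89)) = -19896*(-28461 - 1800)/(14209 + (-64 - 86)) = -19896*(-30261/(14209 - 150)) = -19896/(14059*(-1/30261)) = -19896/(-14059/30261) = -19896*(-30261/14059) = 602072856/14059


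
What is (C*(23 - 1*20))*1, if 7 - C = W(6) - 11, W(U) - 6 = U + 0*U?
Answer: 18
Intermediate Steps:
W(U) = 6 + U (W(U) = 6 + (U + 0*U) = 6 + (U + 0) = 6 + U)
C = 6 (C = 7 - ((6 + 6) - 11) = 7 - (12 - 11) = 7 - 1*1 = 7 - 1 = 6)
(C*(23 - 1*20))*1 = (6*(23 - 1*20))*1 = (6*(23 - 20))*1 = (6*3)*1 = 18*1 = 18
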